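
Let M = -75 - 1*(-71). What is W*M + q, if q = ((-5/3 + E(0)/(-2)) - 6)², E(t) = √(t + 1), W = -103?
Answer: 17233/36 ≈ 478.69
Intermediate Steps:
E(t) = √(1 + t)
M = -4 (M = -75 + 71 = -4)
q = 2401/36 (q = ((-5/3 + √(1 + 0)/(-2)) - 6)² = ((-5*⅓ + √1*(-½)) - 6)² = ((-5/3 + 1*(-½)) - 6)² = ((-5/3 - ½) - 6)² = (-13/6 - 6)² = (-49/6)² = 2401/36 ≈ 66.694)
W*M + q = -103*(-4) + 2401/36 = 412 + 2401/36 = 17233/36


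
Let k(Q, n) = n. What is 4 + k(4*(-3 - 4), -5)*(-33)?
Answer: 169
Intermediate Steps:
4 + k(4*(-3 - 4), -5)*(-33) = 4 - 5*(-33) = 4 + 165 = 169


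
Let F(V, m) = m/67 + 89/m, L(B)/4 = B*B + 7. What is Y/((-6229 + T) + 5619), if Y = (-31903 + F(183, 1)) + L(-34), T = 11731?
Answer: -1819853/745107 ≈ -2.4424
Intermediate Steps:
L(B) = 28 + 4*B**2 (L(B) = 4*(B*B + 7) = 4*(B**2 + 7) = 4*(7 + B**2) = 28 + 4*B**2)
F(V, m) = 89/m + m/67 (F(V, m) = m*(1/67) + 89/m = m/67 + 89/m = 89/m + m/67)
Y = -1819853/67 (Y = (-31903 + (89/1 + (1/67)*1)) + (28 + 4*(-34)**2) = (-31903 + (89*1 + 1/67)) + (28 + 4*1156) = (-31903 + (89 + 1/67)) + (28 + 4624) = (-31903 + 5964/67) + 4652 = -2131537/67 + 4652 = -1819853/67 ≈ -27162.)
Y/((-6229 + T) + 5619) = -1819853/(67*((-6229 + 11731) + 5619)) = -1819853/(67*(5502 + 5619)) = -1819853/67/11121 = -1819853/67*1/11121 = -1819853/745107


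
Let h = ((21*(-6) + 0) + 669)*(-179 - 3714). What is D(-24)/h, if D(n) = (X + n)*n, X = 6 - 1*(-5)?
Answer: -104/704633 ≈ -0.00014759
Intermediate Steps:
X = 11 (X = 6 + 5 = 11)
D(n) = n*(11 + n) (D(n) = (11 + n)*n = n*(11 + n))
h = -2113899 (h = ((-126 + 0) + 669)*(-3893) = (-126 + 669)*(-3893) = 543*(-3893) = -2113899)
D(-24)/h = -24*(11 - 24)/(-2113899) = -24*(-13)*(-1/2113899) = 312*(-1/2113899) = -104/704633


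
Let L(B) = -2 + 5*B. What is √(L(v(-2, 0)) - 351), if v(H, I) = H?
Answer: 11*I*√3 ≈ 19.053*I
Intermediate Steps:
√(L(v(-2, 0)) - 351) = √((-2 + 5*(-2)) - 351) = √((-2 - 10) - 351) = √(-12 - 351) = √(-363) = 11*I*√3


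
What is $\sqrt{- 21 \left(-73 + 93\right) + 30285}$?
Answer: $\sqrt{29865} \approx 172.81$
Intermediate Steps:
$\sqrt{- 21 \left(-73 + 93\right) + 30285} = \sqrt{\left(-21\right) 20 + 30285} = \sqrt{-420 + 30285} = \sqrt{29865}$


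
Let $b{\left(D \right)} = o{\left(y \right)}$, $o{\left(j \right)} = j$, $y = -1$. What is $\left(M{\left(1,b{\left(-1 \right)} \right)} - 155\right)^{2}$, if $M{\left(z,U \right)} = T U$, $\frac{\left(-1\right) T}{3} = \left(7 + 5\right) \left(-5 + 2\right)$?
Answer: $69169$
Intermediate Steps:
$b{\left(D \right)} = -1$
$T = 108$ ($T = - 3 \left(7 + 5\right) \left(-5 + 2\right) = - 3 \cdot 12 \left(-3\right) = \left(-3\right) \left(-36\right) = 108$)
$M{\left(z,U \right)} = 108 U$
$\left(M{\left(1,b{\left(-1 \right)} \right)} - 155\right)^{2} = \left(108 \left(-1\right) - 155\right)^{2} = \left(-108 - 155\right)^{2} = \left(-263\right)^{2} = 69169$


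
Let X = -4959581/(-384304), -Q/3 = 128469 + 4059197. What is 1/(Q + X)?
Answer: -384304/4828005423811 ≈ -7.9599e-8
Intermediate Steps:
Q = -12562998 (Q = -3*(128469 + 4059197) = -3*4187666 = -12562998)
X = 4959581/384304 (X = -4959581*(-1/384304) = 4959581/384304 ≈ 12.905)
1/(Q + X) = 1/(-12562998 + 4959581/384304) = 1/(-4828005423811/384304) = -384304/4828005423811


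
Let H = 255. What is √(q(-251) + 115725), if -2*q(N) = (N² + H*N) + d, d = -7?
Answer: 3*√51658/2 ≈ 340.93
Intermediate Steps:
q(N) = 7/2 - 255*N/2 - N²/2 (q(N) = -((N² + 255*N) - 7)/2 = -(-7 + N² + 255*N)/2 = 7/2 - 255*N/2 - N²/2)
√(q(-251) + 115725) = √((7/2 - 255/2*(-251) - ½*(-251)²) + 115725) = √((7/2 + 64005/2 - ½*63001) + 115725) = √((7/2 + 64005/2 - 63001/2) + 115725) = √(1011/2 + 115725) = √(232461/2) = 3*√51658/2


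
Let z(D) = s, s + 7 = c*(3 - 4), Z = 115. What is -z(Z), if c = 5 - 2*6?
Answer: 0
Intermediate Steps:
c = -7 (c = 5 - 12 = -7)
s = 0 (s = -7 - 7*(3 - 4) = -7 - 7*(-1) = -7 + 7 = 0)
z(D) = 0
-z(Z) = -1*0 = 0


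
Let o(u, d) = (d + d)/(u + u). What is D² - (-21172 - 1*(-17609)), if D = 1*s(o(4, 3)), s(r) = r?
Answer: 57017/16 ≈ 3563.6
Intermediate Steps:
o(u, d) = d/u (o(u, d) = (2*d)/((2*u)) = (2*d)*(1/(2*u)) = d/u)
D = ¾ (D = 1*(3/4) = 1*(3*(¼)) = 1*(¾) = ¾ ≈ 0.75000)
D² - (-21172 - 1*(-17609)) = (¾)² - (-21172 - 1*(-17609)) = 9/16 - (-21172 + 17609) = 9/16 - 1*(-3563) = 9/16 + 3563 = 57017/16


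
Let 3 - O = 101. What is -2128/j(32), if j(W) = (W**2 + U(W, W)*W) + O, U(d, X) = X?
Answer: -1064/975 ≈ -1.0913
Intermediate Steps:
O = -98 (O = 3 - 1*101 = 3 - 101 = -98)
j(W) = -98 + 2*W**2 (j(W) = (W**2 + W*W) - 98 = (W**2 + W**2) - 98 = 2*W**2 - 98 = -98 + 2*W**2)
-2128/j(32) = -2128/(-98 + 2*32**2) = -2128/(-98 + 2*1024) = -2128/(-98 + 2048) = -2128/1950 = -2128*1/1950 = -1064/975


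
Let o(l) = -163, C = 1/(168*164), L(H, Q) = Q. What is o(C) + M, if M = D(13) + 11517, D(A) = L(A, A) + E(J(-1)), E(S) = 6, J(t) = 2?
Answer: 11373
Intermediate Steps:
C = 1/27552 (C = (1/168)*(1/164) = 1/27552 ≈ 3.6295e-5)
D(A) = 6 + A (D(A) = A + 6 = 6 + A)
M = 11536 (M = (6 + 13) + 11517 = 19 + 11517 = 11536)
o(C) + M = -163 + 11536 = 11373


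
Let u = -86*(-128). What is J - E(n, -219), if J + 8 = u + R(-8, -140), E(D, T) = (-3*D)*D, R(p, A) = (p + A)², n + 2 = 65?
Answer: 44811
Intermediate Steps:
n = 63 (n = -2 + 65 = 63)
R(p, A) = (A + p)²
u = 11008
E(D, T) = -3*D²
J = 32904 (J = -8 + (11008 + (-140 - 8)²) = -8 + (11008 + (-148)²) = -8 + (11008 + 21904) = -8 + 32912 = 32904)
J - E(n, -219) = 32904 - (-3)*63² = 32904 - (-3)*3969 = 32904 - 1*(-11907) = 32904 + 11907 = 44811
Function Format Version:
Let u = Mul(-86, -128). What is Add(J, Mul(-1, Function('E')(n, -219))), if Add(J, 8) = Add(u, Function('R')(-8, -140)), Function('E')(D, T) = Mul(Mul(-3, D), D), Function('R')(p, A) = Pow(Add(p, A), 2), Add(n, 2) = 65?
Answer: 44811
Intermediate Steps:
n = 63 (n = Add(-2, 65) = 63)
Function('R')(p, A) = Pow(Add(A, p), 2)
u = 11008
Function('E')(D, T) = Mul(-3, Pow(D, 2))
J = 32904 (J = Add(-8, Add(11008, Pow(Add(-140, -8), 2))) = Add(-8, Add(11008, Pow(-148, 2))) = Add(-8, Add(11008, 21904)) = Add(-8, 32912) = 32904)
Add(J, Mul(-1, Function('E')(n, -219))) = Add(32904, Mul(-1, Mul(-3, Pow(63, 2)))) = Add(32904, Mul(-1, Mul(-3, 3969))) = Add(32904, Mul(-1, -11907)) = Add(32904, 11907) = 44811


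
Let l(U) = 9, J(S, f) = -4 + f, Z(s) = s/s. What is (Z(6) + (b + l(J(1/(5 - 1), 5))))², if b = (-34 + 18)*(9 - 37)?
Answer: 209764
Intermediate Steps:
Z(s) = 1
b = 448 (b = -16*(-28) = 448)
(Z(6) + (b + l(J(1/(5 - 1), 5))))² = (1 + (448 + 9))² = (1 + 457)² = 458² = 209764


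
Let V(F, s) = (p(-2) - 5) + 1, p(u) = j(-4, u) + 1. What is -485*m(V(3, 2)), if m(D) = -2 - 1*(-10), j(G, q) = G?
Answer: -3880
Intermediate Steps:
p(u) = -3 (p(u) = -4 + 1 = -3)
V(F, s) = -7 (V(F, s) = (-3 - 5) + 1 = -8 + 1 = -7)
m(D) = 8 (m(D) = -2 + 10 = 8)
-485*m(V(3, 2)) = -485*8 = -3880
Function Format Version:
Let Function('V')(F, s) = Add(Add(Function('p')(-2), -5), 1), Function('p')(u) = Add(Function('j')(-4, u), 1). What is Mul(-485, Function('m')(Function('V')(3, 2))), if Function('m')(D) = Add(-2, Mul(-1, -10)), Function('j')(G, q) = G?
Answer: -3880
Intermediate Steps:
Function('p')(u) = -3 (Function('p')(u) = Add(-4, 1) = -3)
Function('V')(F, s) = -7 (Function('V')(F, s) = Add(Add(-3, -5), 1) = Add(-8, 1) = -7)
Function('m')(D) = 8 (Function('m')(D) = Add(-2, 10) = 8)
Mul(-485, Function('m')(Function('V')(3, 2))) = Mul(-485, 8) = -3880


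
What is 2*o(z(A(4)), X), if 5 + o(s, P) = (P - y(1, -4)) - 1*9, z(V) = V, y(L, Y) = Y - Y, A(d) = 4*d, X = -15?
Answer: -58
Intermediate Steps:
y(L, Y) = 0
o(s, P) = -14 + P (o(s, P) = -5 + ((P - 1*0) - 1*9) = -5 + ((P + 0) - 9) = -5 + (P - 9) = -5 + (-9 + P) = -14 + P)
2*o(z(A(4)), X) = 2*(-14 - 15) = 2*(-29) = -58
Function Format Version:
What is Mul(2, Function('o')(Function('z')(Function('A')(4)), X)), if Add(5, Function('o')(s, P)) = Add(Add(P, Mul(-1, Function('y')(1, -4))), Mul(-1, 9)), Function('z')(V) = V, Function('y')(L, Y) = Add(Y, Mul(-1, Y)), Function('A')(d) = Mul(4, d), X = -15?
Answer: -58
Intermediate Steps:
Function('y')(L, Y) = 0
Function('o')(s, P) = Add(-14, P) (Function('o')(s, P) = Add(-5, Add(Add(P, Mul(-1, 0)), Mul(-1, 9))) = Add(-5, Add(Add(P, 0), -9)) = Add(-5, Add(P, -9)) = Add(-5, Add(-9, P)) = Add(-14, P))
Mul(2, Function('o')(Function('z')(Function('A')(4)), X)) = Mul(2, Add(-14, -15)) = Mul(2, -29) = -58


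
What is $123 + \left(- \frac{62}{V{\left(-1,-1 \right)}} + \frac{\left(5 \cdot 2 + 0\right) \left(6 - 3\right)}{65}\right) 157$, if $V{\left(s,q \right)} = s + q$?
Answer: $\frac{65812}{13} \approx 5062.5$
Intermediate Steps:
$V{\left(s,q \right)} = q + s$
$123 + \left(- \frac{62}{V{\left(-1,-1 \right)}} + \frac{\left(5 \cdot 2 + 0\right) \left(6 - 3\right)}{65}\right) 157 = 123 + \left(- \frac{62}{-1 - 1} + \frac{\left(5 \cdot 2 + 0\right) \left(6 - 3\right)}{65}\right) 157 = 123 + \left(- \frac{62}{-2} + \left(10 + 0\right) 3 \cdot \frac{1}{65}\right) 157 = 123 + \left(\left(-62\right) \left(- \frac{1}{2}\right) + 10 \cdot 3 \cdot \frac{1}{65}\right) 157 = 123 + \left(31 + 30 \cdot \frac{1}{65}\right) 157 = 123 + \left(31 + \frac{6}{13}\right) 157 = 123 + \frac{409}{13} \cdot 157 = 123 + \frac{64213}{13} = \frac{65812}{13}$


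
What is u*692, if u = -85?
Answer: -58820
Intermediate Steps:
u*692 = -85*692 = -58820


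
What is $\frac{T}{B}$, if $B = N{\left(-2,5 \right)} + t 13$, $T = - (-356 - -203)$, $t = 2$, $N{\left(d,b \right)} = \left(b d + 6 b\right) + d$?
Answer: $\frac{153}{44} \approx 3.4773$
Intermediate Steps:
$N{\left(d,b \right)} = d + 6 b + b d$ ($N{\left(d,b \right)} = \left(6 b + b d\right) + d = d + 6 b + b d$)
$T = 153$ ($T = - (-356 + 203) = \left(-1\right) \left(-153\right) = 153$)
$B = 44$ ($B = \left(-2 + 6 \cdot 5 + 5 \left(-2\right)\right) + 2 \cdot 13 = \left(-2 + 30 - 10\right) + 26 = 18 + 26 = 44$)
$\frac{T}{B} = \frac{153}{44}$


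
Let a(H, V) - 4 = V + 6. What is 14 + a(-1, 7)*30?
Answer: 524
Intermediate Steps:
a(H, V) = 10 + V (a(H, V) = 4 + (V + 6) = 4 + (6 + V) = 10 + V)
14 + a(-1, 7)*30 = 14 + (10 + 7)*30 = 14 + 17*30 = 14 + 510 = 524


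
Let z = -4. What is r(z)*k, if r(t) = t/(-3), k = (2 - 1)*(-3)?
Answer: -4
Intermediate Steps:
k = -3 (k = 1*(-3) = -3)
r(t) = -t/3 (r(t) = t*(-1/3) = -t/3)
r(z)*k = -1/3*(-4)*(-3) = (4/3)*(-3) = -4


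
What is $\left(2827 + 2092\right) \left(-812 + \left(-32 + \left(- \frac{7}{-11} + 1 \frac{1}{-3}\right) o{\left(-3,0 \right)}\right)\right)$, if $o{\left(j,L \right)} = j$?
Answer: $- \frac{45717186}{11} \approx -4.1561 \cdot 10^{6}$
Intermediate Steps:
$\left(2827 + 2092\right) \left(-812 + \left(-32 + \left(- \frac{7}{-11} + 1 \frac{1}{-3}\right) o{\left(-3,0 \right)}\right)\right) = \left(2827 + 2092\right) \left(-812 - \left(32 - \left(- \frac{7}{-11} + 1 \frac{1}{-3}\right) \left(-3\right)\right)\right) = 4919 \left(-812 - \left(32 - \left(\left(-7\right) \left(- \frac{1}{11}\right) + 1 \left(- \frac{1}{3}\right)\right) \left(-3\right)\right)\right) = 4919 \left(-812 - \left(32 - \left(\frac{7}{11} - \frac{1}{3}\right) \left(-3\right)\right)\right) = 4919 \left(-812 + \left(-32 + \frac{10}{33} \left(-3\right)\right)\right) = 4919 \left(-812 - \frac{362}{11}\right) = 4919 \left(- \frac{9294}{11}\right) = - \frac{45717186}{11}$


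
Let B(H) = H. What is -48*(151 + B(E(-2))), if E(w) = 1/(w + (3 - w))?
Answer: -7264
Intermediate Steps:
E(w) = 1/3
-48*(151 + B(E(-2))) = -48*(151 + 1/3) = -48*454/3 = -7264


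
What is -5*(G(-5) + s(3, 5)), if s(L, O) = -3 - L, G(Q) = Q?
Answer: 55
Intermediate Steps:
-5*(G(-5) + s(3, 5)) = -5*(-5 + (-3 - 1*3)) = -5*(-5 + (-3 - 3)) = -5*(-5 - 6) = -5*(-11) = 55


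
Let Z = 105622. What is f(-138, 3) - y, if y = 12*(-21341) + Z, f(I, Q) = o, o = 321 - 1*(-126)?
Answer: 150917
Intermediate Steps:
o = 447 (o = 321 + 126 = 447)
f(I, Q) = 447
y = -150470 (y = 12*(-21341) + 105622 = -256092 + 105622 = -150470)
f(-138, 3) - y = 447 - 1*(-150470) = 447 + 150470 = 150917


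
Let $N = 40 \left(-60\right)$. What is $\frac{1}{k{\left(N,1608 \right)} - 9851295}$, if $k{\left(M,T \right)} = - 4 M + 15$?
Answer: $- \frac{1}{9841680} \approx -1.0161 \cdot 10^{-7}$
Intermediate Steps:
$N = -2400$
$k{\left(M,T \right)} = 15 - 4 M$
$\frac{1}{k{\left(N,1608 \right)} - 9851295} = \frac{1}{\left(15 - -9600\right) - 9851295} = \frac{1}{\left(15 + 9600\right) - 9851295} = \frac{1}{9615 - 9851295} = \frac{1}{-9841680} = - \frac{1}{9841680}$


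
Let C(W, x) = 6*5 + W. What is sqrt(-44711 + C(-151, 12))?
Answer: 4*I*sqrt(2802) ≈ 211.74*I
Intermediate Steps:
C(W, x) = 30 + W
sqrt(-44711 + C(-151, 12)) = sqrt(-44711 + (30 - 151)) = sqrt(-44711 - 121) = sqrt(-44832) = 4*I*sqrt(2802)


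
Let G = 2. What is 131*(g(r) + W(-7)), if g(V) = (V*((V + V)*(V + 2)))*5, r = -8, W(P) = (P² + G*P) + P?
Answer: -499372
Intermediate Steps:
W(P) = P² + 3*P (W(P) = (P² + 2*P) + P = P² + 3*P)
g(V) = 10*V²*(2 + V) (g(V) = (V*((2*V)*(2 + V)))*5 = (V*(2*V*(2 + V)))*5 = (2*V²*(2 + V))*5 = 10*V²*(2 + V))
131*(g(r) + W(-7)) = 131*(10*(-8)²*(2 - 8) - 7*(3 - 7)) = 131*(10*64*(-6) - 7*(-4)) = 131*(-3840 + 28) = 131*(-3812) = -499372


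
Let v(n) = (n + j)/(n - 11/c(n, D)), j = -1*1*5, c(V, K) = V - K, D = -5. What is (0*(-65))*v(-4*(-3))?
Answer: 0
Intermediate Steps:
j = -5 (j = -1*5 = -5)
v(n) = (-5 + n)/(n - 11/(5 + n)) (v(n) = (n - 5)/(n - 11/(n - 1*(-5))) = (-5 + n)/(n - 11/(n + 5)) = (-5 + n)/(n - 11/(5 + n)))
(0*(-65))*v(-4*(-3)) = (0*(-65))*((-5 - 4*(-3))*(5 - 4*(-3))/(-11 + (-4*(-3))*(5 - 4*(-3)))) = 0*((-5 + 12)*(5 + 12)/(-11 + 12*(5 + 12))) = 0*(7*17/(-11 + 12*17)) = 0*(7*17/(-11 + 204)) = 0*(7*17/193) = 0*((1/193)*7*17) = 0*(119/193) = 0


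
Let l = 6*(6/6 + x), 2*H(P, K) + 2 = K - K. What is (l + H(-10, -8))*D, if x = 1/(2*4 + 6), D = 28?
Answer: 152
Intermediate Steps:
H(P, K) = -1 (H(P, K) = -1 + (K - K)/2 = -1 + (1/2)*0 = -1 + 0 = -1)
x = 1/14 (x = 1/(8 + 6) = 1/14 ≈ 0.071429)
l = 45/7 (l = 6*(6/6 + 1/14) = 6*(6*(1/6) + 1/14) = 6*(1 + 1/14) = 6*(15/14) = 45/7 ≈ 6.4286)
(l + H(-10, -8))*D = (45/7 - 1)*28 = (38/7)*28 = 152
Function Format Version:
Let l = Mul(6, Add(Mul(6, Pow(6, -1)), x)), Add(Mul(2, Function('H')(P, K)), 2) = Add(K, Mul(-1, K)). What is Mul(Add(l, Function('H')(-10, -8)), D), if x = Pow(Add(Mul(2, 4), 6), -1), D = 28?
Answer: 152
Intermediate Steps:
Function('H')(P, K) = -1 (Function('H')(P, K) = Add(-1, Mul(Rational(1, 2), Add(K, Mul(-1, K)))) = Add(-1, Mul(Rational(1, 2), 0)) = Add(-1, 0) = -1)
x = Rational(1, 14) (x = Pow(Add(8, 6), -1) = Pow(14, -1) = Rational(1, 14) ≈ 0.071429)
l = Rational(45, 7) (l = Mul(6, Add(Mul(6, Pow(6, -1)), Rational(1, 14))) = Mul(6, Add(Mul(6, Rational(1, 6)), Rational(1, 14))) = Mul(6, Add(1, Rational(1, 14))) = Mul(6, Rational(15, 14)) = Rational(45, 7) ≈ 6.4286)
Mul(Add(l, Function('H')(-10, -8)), D) = Mul(Add(Rational(45, 7), -1), 28) = Mul(Rational(38, 7), 28) = 152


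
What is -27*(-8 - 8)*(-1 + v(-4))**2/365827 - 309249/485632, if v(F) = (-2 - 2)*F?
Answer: -9418314789/25379613952 ≈ -0.37110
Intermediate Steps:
v(F) = -4*F
-27*(-8 - 8)*(-1 + v(-4))**2/365827 - 309249/485632 = -27*(-8 - 8)*(-1 - 4*(-4))**2/365827 - 309249/485632 = -(-432)*(-1 + 16)**2*(1/365827) - 309249*1/485632 = -(-432)*15**2*(1/365827) - 309249/485632 = -(-432)*225*(1/365827) - 309249/485632 = -27*(-3600)*(1/365827) - 309249/485632 = 97200*(1/365827) - 309249/485632 = 97200/365827 - 309249/485632 = -9418314789/25379613952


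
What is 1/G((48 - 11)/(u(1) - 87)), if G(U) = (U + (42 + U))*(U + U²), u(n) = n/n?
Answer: -318028/3207197 ≈ -0.099161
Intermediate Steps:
u(n) = 1
G(U) = (42 + 2*U)*(U + U²)
1/G((48 - 11)/(u(1) - 87)) = 1/(2*((48 - 11)/(1 - 87))*(21 + ((48 - 11)/(1 - 87))² + 22*((48 - 11)/(1 - 87)))) = 1/(2*(37/(-86))*(21 + (37/(-86))² + 22*(37/(-86)))) = 1/(2*(37*(-1/86))*(21 + (37*(-1/86))² + 22*(37*(-1/86)))) = 1/(2*(-37/86)*(21 + (-37/86)² + 22*(-37/86))) = 1/(2*(-37/86)*(21 + 1369/7396 - 407/43)) = 1/(2*(-37/86)*(86681/7396)) = 1/(-3207197/318028) = -318028/3207197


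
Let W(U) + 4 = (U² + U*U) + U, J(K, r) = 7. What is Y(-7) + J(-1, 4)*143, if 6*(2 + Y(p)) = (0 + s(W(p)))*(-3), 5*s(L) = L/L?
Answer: 9989/10 ≈ 998.90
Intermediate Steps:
W(U) = -4 + U + 2*U² (W(U) = -4 + ((U² + U*U) + U) = -4 + ((U² + U²) + U) = -4 + (2*U² + U) = -4 + (U + 2*U²) = -4 + U + 2*U²)
s(L) = ⅕ (s(L) = (L/L)/5 = (⅕)*1 = ⅕)
Y(p) = -21/10 (Y(p) = -2 + ((0 + ⅕)*(-3))/6 = -2 + ((⅕)*(-3))/6 = -2 + (⅙)*(-⅗) = -2 - ⅒ = -21/10)
Y(-7) + J(-1, 4)*143 = -21/10 + 7*143 = -21/10 + 1001 = 9989/10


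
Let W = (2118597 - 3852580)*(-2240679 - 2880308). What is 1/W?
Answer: 1/8879704401221 ≈ 1.1262e-13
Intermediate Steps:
W = 8879704401221 (W = -1733983*(-5120987) = 8879704401221)
1/W = 1/8879704401221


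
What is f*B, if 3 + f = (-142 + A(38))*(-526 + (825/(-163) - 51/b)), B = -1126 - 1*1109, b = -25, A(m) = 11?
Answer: -126229490859/815 ≈ -1.5488e+8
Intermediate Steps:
B = -2235 (B = -1126 - 1109 = -2235)
f = 282392597/4075 (f = -3 + (-142 + 11)*(-526 + (825/(-163) - 51/(-25))) = -3 - 131*(-526 + (825*(-1/163) - 51*(-1/25))) = -3 - 131*(-526 + (-825/163 + 51/25)) = -3 - 131*(-526 - 12312/4075) = -3 - 131*(-2155762/4075) = -3 + 282404822/4075 = 282392597/4075 ≈ 69299.)
f*B = (282392597/4075)*(-2235) = -126229490859/815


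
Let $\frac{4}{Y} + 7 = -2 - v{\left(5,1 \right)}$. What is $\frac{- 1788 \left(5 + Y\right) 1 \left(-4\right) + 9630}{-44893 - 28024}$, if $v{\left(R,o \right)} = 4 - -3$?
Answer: $- \frac{3354}{5609} \approx -0.59797$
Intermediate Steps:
$v{\left(R,o \right)} = 7$ ($v{\left(R,o \right)} = 4 + 3 = 7$)
$Y = - \frac{1}{4}$ ($Y = \frac{4}{-7 - 9} = \frac{4}{-16} = 4 \left(- \frac{1}{16}\right) = - \frac{1}{4} \approx -0.25$)
$\frac{- 1788 \left(5 + Y\right) 1 \left(-4\right) + 9630}{-44893 - 28024} = \frac{- 1788 \left(5 - \frac{1}{4}\right) 1 \left(-4\right) + 9630}{-44893 - 28024} = \frac{- 1788 \cdot \frac{19}{4} \left(-4\right) + 9630}{-72917} = \left(\left(-1788\right) \left(-19\right) + 9630\right) \left(- \frac{1}{72917}\right) = \left(33972 + 9630\right) \left(- \frac{1}{72917}\right) = 43602 \left(- \frac{1}{72917}\right) = - \frac{3354}{5609}$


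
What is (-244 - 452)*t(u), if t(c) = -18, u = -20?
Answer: 12528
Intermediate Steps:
(-244 - 452)*t(u) = (-244 - 452)*(-18) = -696*(-18) = 12528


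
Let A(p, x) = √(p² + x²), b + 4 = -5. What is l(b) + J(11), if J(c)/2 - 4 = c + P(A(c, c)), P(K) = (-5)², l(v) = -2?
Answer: 78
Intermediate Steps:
b = -9 (b = -4 - 5 = -9)
P(K) = 25
J(c) = 58 + 2*c (J(c) = 8 + 2*(c + 25) = 8 + 2*(25 + c) = 8 + (50 + 2*c) = 58 + 2*c)
l(b) + J(11) = -2 + (58 + 2*11) = -2 + (58 + 22) = -2 + 80 = 78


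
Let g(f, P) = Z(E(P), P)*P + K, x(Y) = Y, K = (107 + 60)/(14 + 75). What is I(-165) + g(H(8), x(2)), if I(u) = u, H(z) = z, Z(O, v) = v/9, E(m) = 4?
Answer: -130306/801 ≈ -162.68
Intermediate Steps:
Z(O, v) = v/9 (Z(O, v) = v*(1/9) = v/9)
K = 167/89 ≈ 1.8764
g(f, P) = 167/89 + P**2/9 (g(f, P) = (P/9)*P + 167/89 = P**2/9 + 167/89 = 167/89 + P**2/9)
I(-165) + g(H(8), x(2)) = -165 + (167/89 + (1/9)*2**2) = -165 + (167/89 + (1/9)*4) = -165 + (167/89 + 4/9) = -165 + 1859/801 = -130306/801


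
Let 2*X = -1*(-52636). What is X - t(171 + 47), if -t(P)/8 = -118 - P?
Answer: 23630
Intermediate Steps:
t(P) = 944 + 8*P (t(P) = -8*(-118 - P) = 944 + 8*P)
X = 26318 (X = (-1*(-52636))/2 = (½)*52636 = 26318)
X - t(171 + 47) = 26318 - (944 + 8*(171 + 47)) = 26318 - (944 + 8*218) = 26318 - (944 + 1744) = 26318 - 1*2688 = 26318 - 2688 = 23630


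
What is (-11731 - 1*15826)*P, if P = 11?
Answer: -303127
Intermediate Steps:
(-11731 - 1*15826)*P = (-11731 - 1*15826)*11 = (-11731 - 15826)*11 = -27557*11 = -303127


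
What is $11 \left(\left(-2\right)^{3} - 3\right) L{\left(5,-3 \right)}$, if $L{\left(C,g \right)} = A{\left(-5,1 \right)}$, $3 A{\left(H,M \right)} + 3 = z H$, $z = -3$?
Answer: $-484$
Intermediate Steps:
$A{\left(H,M \right)} = -1 - H$ ($A{\left(H,M \right)} = -1 + \frac{\left(-3\right) H}{3} = -1 - H$)
$L{\left(C,g \right)} = 4$ ($L{\left(C,g \right)} = -1 - -5 = -1 + 5 = 4$)
$11 \left(\left(-2\right)^{3} - 3\right) L{\left(5,-3 \right)} = 11 \left(\left(-2\right)^{3} - 3\right) 4 = 11 \left(-8 - 3\right) 4 = 11 \left(-11\right) 4 = \left(-121\right) 4 = -484$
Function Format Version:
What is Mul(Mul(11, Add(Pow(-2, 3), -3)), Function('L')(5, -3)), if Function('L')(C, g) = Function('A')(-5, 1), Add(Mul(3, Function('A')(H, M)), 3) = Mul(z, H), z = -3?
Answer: -484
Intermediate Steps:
Function('A')(H, M) = Add(-1, Mul(-1, H)) (Function('A')(H, M) = Add(-1, Mul(Rational(1, 3), Mul(-3, H))) = Add(-1, Mul(-1, H)))
Function('L')(C, g) = 4 (Function('L')(C, g) = Add(-1, Mul(-1, -5)) = Add(-1, 5) = 4)
Mul(Mul(11, Add(Pow(-2, 3), -3)), Function('L')(5, -3)) = Mul(Mul(11, Add(Pow(-2, 3), -3)), 4) = Mul(Mul(11, Add(-8, -3)), 4) = Mul(Mul(11, -11), 4) = Mul(-121, 4) = -484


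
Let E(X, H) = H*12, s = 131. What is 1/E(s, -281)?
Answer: -1/3372 ≈ -0.00029656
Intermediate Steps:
E(X, H) = 12*H
1/E(s, -281) = 1/(12*(-281)) = 1/(-3372) = -1/3372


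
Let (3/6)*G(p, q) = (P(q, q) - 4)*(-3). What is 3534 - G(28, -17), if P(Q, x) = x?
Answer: 3408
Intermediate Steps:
G(p, q) = 24 - 6*q (G(p, q) = 2*((q - 4)*(-3)) = 2*((-4 + q)*(-3)) = 2*(12 - 3*q) = 24 - 6*q)
3534 - G(28, -17) = 3534 - (24 - 6*(-17)) = 3534 - (24 + 102) = 3534 - 1*126 = 3534 - 126 = 3408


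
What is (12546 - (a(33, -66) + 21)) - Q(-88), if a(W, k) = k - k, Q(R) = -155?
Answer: 12680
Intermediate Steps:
a(W, k) = 0
(12546 - (a(33, -66) + 21)) - Q(-88) = (12546 - (0 + 21)) - 1*(-155) = (12546 - 1*21) + 155 = (12546 - 21) + 155 = 12525 + 155 = 12680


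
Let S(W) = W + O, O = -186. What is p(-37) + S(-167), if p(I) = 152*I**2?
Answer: 207735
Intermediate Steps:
S(W) = -186 + W (S(W) = W - 186 = -186 + W)
p(-37) + S(-167) = 152*(-37)**2 + (-186 - 167) = 152*1369 - 353 = 208088 - 353 = 207735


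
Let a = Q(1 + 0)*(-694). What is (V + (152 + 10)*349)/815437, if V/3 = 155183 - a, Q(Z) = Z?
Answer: 524169/815437 ≈ 0.64281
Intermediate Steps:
a = -694 (a = (1 + 0)*(-694) = 1*(-694) = -694)
V = 467631 (V = 3*(155183 - 1*(-694)) = 3*(155183 + 694) = 3*155877 = 467631)
(V + (152 + 10)*349)/815437 = (467631 + (152 + 10)*349)/815437 = (467631 + 162*349)*(1/815437) = (467631 + 56538)*(1/815437) = 524169*(1/815437) = 524169/815437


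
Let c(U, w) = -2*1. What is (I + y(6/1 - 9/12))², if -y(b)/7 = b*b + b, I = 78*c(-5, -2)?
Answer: 38081241/256 ≈ 1.4875e+5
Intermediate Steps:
c(U, w) = -2
I = -156 (I = 78*(-2) = -156)
y(b) = -7*b - 7*b² (y(b) = -7*(b*b + b) = -7*(b² + b) = -7*(b + b²) = -7*b - 7*b²)
(I + y(6/1 - 9/12))² = (-156 - 7*(6/1 - 9/12)*(1 + (6/1 - 9/12)))² = (-156 - 7*(6*1 - 9*1/12)*(1 + (6*1 - 9*1/12)))² = (-156 - 7*(6 - ¾)*(1 + (6 - ¾)))² = (-156 - 7*21/4*(1 + 21/4))² = (-156 - 7*21/4*25/4)² = (-156 - 3675/16)² = (-6171/16)² = 38081241/256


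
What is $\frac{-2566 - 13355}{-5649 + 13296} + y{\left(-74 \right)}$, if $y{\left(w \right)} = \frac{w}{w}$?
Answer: $- \frac{2758}{2549} \approx -1.082$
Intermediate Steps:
$y{\left(w \right)} = 1$
$\frac{-2566 - 13355}{-5649 + 13296} + y{\left(-74 \right)} = \frac{-2566 - 13355}{-5649 + 13296} + 1 = - \frac{15921}{7647} + 1 = \left(-15921\right) \frac{1}{7647} + 1 = - \frac{5307}{2549} + 1 = - \frac{2758}{2549}$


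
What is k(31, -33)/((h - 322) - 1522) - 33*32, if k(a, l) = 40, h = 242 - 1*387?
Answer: -2100424/1989 ≈ -1056.0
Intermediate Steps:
h = -145 (h = 242 - 387 = -145)
k(31, -33)/((h - 322) - 1522) - 33*32 = 40/((-145 - 322) - 1522) - 33*32 = 40/(-467 - 1522) - 1056 = 40/(-1989) - 1056 = 40*(-1/1989) - 1056 = -40/1989 - 1056 = -2100424/1989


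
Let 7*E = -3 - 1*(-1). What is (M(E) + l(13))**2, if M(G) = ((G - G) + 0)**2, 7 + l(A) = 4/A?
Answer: 7569/169 ≈ 44.787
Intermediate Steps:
l(A) = -7 + 4/A
E = -2/7 (E = (-3 - 1*(-1))/7 = (-3 + 1)/7 = (1/7)*(-2) = -2/7 ≈ -0.28571)
M(G) = 0 (M(G) = (0 + 0)**2 = 0**2 = 0)
(M(E) + l(13))**2 = (0 + (-7 + 4/13))**2 = (0 - 87/13)**2 = (-87/13)**2 = 7569/169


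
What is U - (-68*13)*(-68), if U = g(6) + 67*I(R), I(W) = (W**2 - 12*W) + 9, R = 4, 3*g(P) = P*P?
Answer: -61641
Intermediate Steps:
g(P) = P**2/3 (g(P) = (P*P)/3 = P**2/3)
I(W) = 9 + W**2 - 12*W
U = -1529 (U = (1/3)*6**2 + 67*(9 + 4**2 - 12*4) = (1/3)*36 + 67*(9 + 16 - 48) = 12 + 67*(-23) = 12 - 1541 = -1529)
U - (-68*13)*(-68) = -1529 - (-68*13)*(-68) = -1529 - (-884)*(-68) = -1529 - 1*60112 = -1529 - 60112 = -61641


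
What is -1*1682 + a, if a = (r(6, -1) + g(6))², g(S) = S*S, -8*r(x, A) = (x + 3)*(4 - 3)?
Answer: -29807/64 ≈ -465.73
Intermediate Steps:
r(x, A) = -3/8 - x/8 (r(x, A) = -(x + 3)*(4 - 3)/8 = -(3 + x)/8 = -3/8 - x/8)
g(S) = S²
a = 77841/64 (a = ((-3/8 - ⅛*6) + 6²)² = ((-3/8 - ¾) + 36)² = (-9/8 + 36)² = (279/8)² = 77841/64 ≈ 1216.3)
-1*1682 + a = -1*1682 + 77841/64 = -1682 + 77841/64 = -29807/64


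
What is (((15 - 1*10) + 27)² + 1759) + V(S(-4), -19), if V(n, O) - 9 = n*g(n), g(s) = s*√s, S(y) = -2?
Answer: 2792 + 4*I*√2 ≈ 2792.0 + 5.6569*I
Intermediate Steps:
g(s) = s^(3/2)
V(n, O) = 9 + n^(5/2) (V(n, O) = 9 + n*n^(3/2) = 9 + n^(5/2))
(((15 - 1*10) + 27)² + 1759) + V(S(-4), -19) = (((15 - 1*10) + 27)² + 1759) + (9 + (-2)^(5/2)) = (((15 - 10) + 27)² + 1759) + (9 + 4*I*√2) = ((5 + 27)² + 1759) + (9 + 4*I*√2) = (32² + 1759) + (9 + 4*I*√2) = (1024 + 1759) + (9 + 4*I*√2) = 2783 + (9 + 4*I*√2) = 2792 + 4*I*√2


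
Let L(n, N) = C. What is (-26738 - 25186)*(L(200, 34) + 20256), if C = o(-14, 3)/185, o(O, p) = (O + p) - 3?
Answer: -194577193704/185 ≈ -1.0518e+9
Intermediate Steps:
o(O, p) = -3 + O + p
C = -14/185 (C = (-3 - 14 + 3)/185 = -14*1/185 = -14/185 ≈ -0.075676)
L(n, N) = -14/185
(-26738 - 25186)*(L(200, 34) + 20256) = (-26738 - 25186)*(-14/185 + 20256) = -51924*3747346/185 = -194577193704/185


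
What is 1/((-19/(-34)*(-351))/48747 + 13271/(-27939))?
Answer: -15435347574/7393884683 ≈ -2.0876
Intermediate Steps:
1/((-19/(-34)*(-351))/48747 + 13271/(-27939)) = 1/((-19*(-1/34)*(-351))*(1/48747) + 13271*(-1/27939)) = 1/(((19/34)*(-351))*(1/48747) - 13271/27939) = 1/(-6669/34*1/48747 - 13271/27939) = 1/(-2223/552466 - 13271/27939) = 1/(-7393884683/15435347574) = -15435347574/7393884683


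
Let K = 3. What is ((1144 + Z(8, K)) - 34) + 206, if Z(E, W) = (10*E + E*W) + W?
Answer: 1423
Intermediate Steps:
Z(E, W) = W + 10*E + E*W
((1144 + Z(8, K)) - 34) + 206 = ((1144 + (3 + 10*8 + 8*3)) - 34) + 206 = ((1144 + (3 + 80 + 24)) - 34) + 206 = ((1144 + 107) - 34) + 206 = (1251 - 34) + 206 = 1217 + 206 = 1423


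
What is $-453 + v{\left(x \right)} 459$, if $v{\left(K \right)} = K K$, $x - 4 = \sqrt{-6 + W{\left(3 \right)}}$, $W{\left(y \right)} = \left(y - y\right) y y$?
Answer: $4137 + 3672 i \sqrt{6} \approx 4137.0 + 8994.5 i$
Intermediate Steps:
$W{\left(y \right)} = 0$ ($W{\left(y \right)} = 0 y y = 0 y = 0$)
$x = 4 + i \sqrt{6}$ ($x = 4 + \sqrt{-6 + 0} = 4 + \sqrt{-6} = 4 + i \sqrt{6} \approx 4.0 + 2.4495 i$)
$v{\left(K \right)} = K^{2}$
$-453 + v{\left(x \right)} 459 = -453 + \left(4 + i \sqrt{6}\right)^{2} \cdot 459 = -453 + 459 \left(4 + i \sqrt{6}\right)^{2}$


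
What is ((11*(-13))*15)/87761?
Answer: -2145/87761 ≈ -0.024441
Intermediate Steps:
((11*(-13))*15)/87761 = -143*15*(1/87761) = -2145*1/87761 = -2145/87761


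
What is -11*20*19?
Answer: -4180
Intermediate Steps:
-11*20*19 = -220*19 = -4180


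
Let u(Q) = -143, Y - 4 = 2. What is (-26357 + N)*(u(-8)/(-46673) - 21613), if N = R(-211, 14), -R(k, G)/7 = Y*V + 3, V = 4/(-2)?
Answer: 2411263556124/4243 ≈ 5.6829e+8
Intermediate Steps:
Y = 6 (Y = 4 + 2 = 6)
V = -2 (V = 4*(-½) = -2)
R(k, G) = 63 (R(k, G) = -7*(6*(-2) + 3) = -7*(-12 + 3) = -7*(-9) = 63)
N = 63
(-26357 + N)*(u(-8)/(-46673) - 21613) = (-26357 + 63)*(-143/(-46673) - 21613) = -26294*(-143*(-1/46673) - 21613) = -26294*(13/4243 - 21613) = -26294*(-91703946/4243) = 2411263556124/4243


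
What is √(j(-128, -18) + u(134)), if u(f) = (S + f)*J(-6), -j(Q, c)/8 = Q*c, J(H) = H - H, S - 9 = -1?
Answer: 96*I*√2 ≈ 135.76*I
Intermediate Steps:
S = 8 (S = 9 - 1 = 8)
J(H) = 0
j(Q, c) = -8*Q*c
u(f) = 0 (u(f) = (8 + f)*0 = 0)
√(j(-128, -18) + u(134)) = √(-8*(-128)*(-18) + 0) = √(-18432 + 0) = √(-18432) = 96*I*√2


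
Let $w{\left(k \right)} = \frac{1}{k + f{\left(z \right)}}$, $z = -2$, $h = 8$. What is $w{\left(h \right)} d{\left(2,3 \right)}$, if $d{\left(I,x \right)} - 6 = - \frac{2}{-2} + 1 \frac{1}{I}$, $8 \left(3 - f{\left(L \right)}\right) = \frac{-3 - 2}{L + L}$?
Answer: $\frac{240}{347} \approx 0.69164$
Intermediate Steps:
$f{\left(L \right)} = 3 + \frac{5}{16 L}$ ($f{\left(L \right)} = 3 - \frac{\left(-3 - 2\right) \frac{1}{L + L}}{8} = 3 - \frac{\left(-5\right) \frac{1}{2 L}}{8} = 3 - \frac{\left(- \frac{5}{2}\right) \frac{1}{L}}{8} = 3 + \frac{5}{16 L}$)
$w{\left(k \right)} = \frac{1}{\frac{91}{32} + k}$ ($w{\left(k \right)} = \frac{1}{k + \left(3 + \frac{5}{16 \left(-2\right)}\right)} = \frac{1}{k + \left(3 + \frac{5}{16} \left(- \frac{1}{2}\right)\right)} = \frac{1}{k + \left(3 - \frac{5}{32}\right)} = \frac{1}{k + \frac{91}{32}} = \frac{1}{\frac{91}{32} + k}$)
$d{\left(I,x \right)} = 7 + \frac{1}{I}$ ($d{\left(I,x \right)} = 6 + \left(- \frac{2}{-2} + 1 \frac{1}{I}\right) = 6 + \left(\left(-2\right) \left(- \frac{1}{2}\right) + \frac{1}{I}\right) = 6 + \left(1 + \frac{1}{I}\right) = 7 + \frac{1}{I}$)
$w{\left(h \right)} d{\left(2,3 \right)} = \frac{32}{91 + 32 \cdot 8} \left(7 + \frac{1}{2}\right) = \frac{32}{91 + 256} \left(7 + \frac{1}{2}\right) = \frac{32}{347} \cdot \frac{15}{2} = \frac{240}{347}$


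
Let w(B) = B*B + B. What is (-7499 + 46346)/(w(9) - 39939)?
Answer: -12949/13283 ≈ -0.97486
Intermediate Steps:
w(B) = B + B**2 (w(B) = B**2 + B = B + B**2)
(-7499 + 46346)/(w(9) - 39939) = (-7499 + 46346)/(9*(1 + 9) - 39939) = 38847/(9*10 - 39939) = 38847/(90 - 39939) = 38847/(-39849) = 38847*(-1/39849) = -12949/13283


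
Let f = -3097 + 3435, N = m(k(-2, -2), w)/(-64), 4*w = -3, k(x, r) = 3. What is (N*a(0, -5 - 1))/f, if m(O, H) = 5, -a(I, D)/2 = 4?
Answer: 5/2704 ≈ 0.0018491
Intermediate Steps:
a(I, D) = -8 (a(I, D) = -2*4 = -8)
w = -3/4 (w = (1/4)*(-3) = -3/4 ≈ -0.75000)
N = -5/64 (N = 5/(-64) = 5*(-1/64) = -5/64 ≈ -0.078125)
f = 338
(N*a(0, -5 - 1))/f = -5/64*(-8)/338 = (5/8)*(1/338) = 5/2704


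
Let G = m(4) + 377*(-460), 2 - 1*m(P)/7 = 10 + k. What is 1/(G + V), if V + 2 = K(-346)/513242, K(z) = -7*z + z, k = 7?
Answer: -256621/44530671229 ≈ -5.7628e-6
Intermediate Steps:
K(z) = -6*z
m(P) = -105 (m(P) = 14 - 7*(10 + 7) = 14 - 7*17 = 14 - 119 = -105)
V = -512204/256621 (V = -2 - 6*(-346)/513242 = -2 + 2076*(1/513242) = -2 + 1038/256621 = -512204/256621 ≈ -1.9960)
G = -173525 (G = -105 + 377*(-460) = -105 - 173420 = -173525)
1/(G + V) = 1/(-173525 - 512204/256621) = 1/(-44530671229/256621) = -256621/44530671229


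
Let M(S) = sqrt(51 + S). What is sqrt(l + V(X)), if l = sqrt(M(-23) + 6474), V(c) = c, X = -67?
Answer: sqrt(-67 + sqrt(2)*sqrt(3237 + sqrt(7))) ≈ 3.6734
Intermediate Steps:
l = sqrt(6474 + 2*sqrt(7)) (l = sqrt(sqrt(51 - 23) + 6474) = sqrt(sqrt(28) + 6474) = sqrt(2*sqrt(7) + 6474) = sqrt(6474 + 2*sqrt(7)) ≈ 80.494)
sqrt(l + V(X)) = sqrt(sqrt(6474 + 2*sqrt(7)) - 67) = sqrt(-67 + sqrt(6474 + 2*sqrt(7)))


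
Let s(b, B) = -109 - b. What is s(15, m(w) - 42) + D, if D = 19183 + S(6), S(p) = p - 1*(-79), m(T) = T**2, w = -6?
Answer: 19144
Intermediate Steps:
S(p) = 79 + p (S(p) = p + 79 = 79 + p)
D = 19268 (D = 19183 + (79 + 6) = 19183 + 85 = 19268)
s(15, m(w) - 42) + D = (-109 - 1*15) + 19268 = (-109 - 15) + 19268 = -124 + 19268 = 19144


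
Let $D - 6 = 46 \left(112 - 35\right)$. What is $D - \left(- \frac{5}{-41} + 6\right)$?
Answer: $\frac{145217}{41} \approx 3541.9$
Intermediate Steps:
$D = 3548$ ($D = 6 + 46 \left(112 - 35\right) = 6 + 46 \cdot 77 = 6 + 3542 = 3548$)
$D - \left(- \frac{5}{-41} + 6\right) = 3548 - \left(- \frac{5}{-41} + 6\right) = 3548 - \left(\left(-5\right) \left(- \frac{1}{41}\right) + 6\right) = 3548 - \left(\frac{5}{41} + 6\right) = 3548 - \frac{251}{41} = \frac{145217}{41}$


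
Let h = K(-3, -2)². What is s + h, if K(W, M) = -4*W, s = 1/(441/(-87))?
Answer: 21139/147 ≈ 143.80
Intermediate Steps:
s = -29/147 (s = 1/(441*(-1/87)) = 1/(-147/29) = -29/147 ≈ -0.19728)
h = 144 (h = (-4*(-3))² = 12² = 144)
s + h = -29/147 + 144 = 21139/147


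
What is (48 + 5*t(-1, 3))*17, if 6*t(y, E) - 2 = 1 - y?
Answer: 2618/3 ≈ 872.67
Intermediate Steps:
t(y, E) = ½ - y/6 (t(y, E) = ⅓ + (1 - y)/6 = ⅓ + (⅙ - y/6) = ½ - y/6)
(48 + 5*t(-1, 3))*17 = (48 + 5*(½ - ⅙*(-1)))*17 = (48 + 5*(½ + ⅙))*17 = (48 + 5*(⅔))*17 = (48 + 10/3)*17 = (154/3)*17 = 2618/3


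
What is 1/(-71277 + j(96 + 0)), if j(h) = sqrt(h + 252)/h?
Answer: -54740736/3901755439843 - 16*sqrt(87)/3901755439843 ≈ -1.4030e-5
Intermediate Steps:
j(h) = sqrt(252 + h)/h
1/(-71277 + j(96 + 0)) = 1/(-71277 + sqrt(252 + (96 + 0))/(96 + 0)) = 1/(-71277 + sqrt(252 + 96)/96) = 1/(-71277 + sqrt(348)/96) = 1/(-71277 + (2*sqrt(87))/96) = 1/(-71277 + sqrt(87)/48)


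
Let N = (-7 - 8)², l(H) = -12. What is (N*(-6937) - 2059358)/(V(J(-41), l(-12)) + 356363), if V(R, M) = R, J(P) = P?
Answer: -3620183/356322 ≈ -10.160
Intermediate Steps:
N = 225 (N = (-15)² = 225)
(N*(-6937) - 2059358)/(V(J(-41), l(-12)) + 356363) = (225*(-6937) - 2059358)/(-41 + 356363) = (-1560825 - 2059358)/356322 = -3620183*1/356322 = -3620183/356322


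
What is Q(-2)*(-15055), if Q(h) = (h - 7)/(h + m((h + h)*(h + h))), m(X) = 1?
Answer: -135495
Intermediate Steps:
Q(h) = (-7 + h)/(1 + h) (Q(h) = (h - 7)/(h + 1) = (-7 + h)/(1 + h))
Q(-2)*(-15055) = ((-7 - 2)/(1 - 2))*(-15055) = (-9/(-1))*(-15055) = -1*(-9)*(-15055) = 9*(-15055) = -135495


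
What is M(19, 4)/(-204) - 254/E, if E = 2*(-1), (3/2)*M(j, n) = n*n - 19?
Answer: 12955/102 ≈ 127.01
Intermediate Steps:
M(j, n) = -38/3 + 2*n²/3 (M(j, n) = 2*(n*n - 19)/3 = 2*(n² - 19)/3 = 2*(-19 + n²)/3 = -38/3 + 2*n²/3)
E = -2
M(19, 4)/(-204) - 254/E = (-38/3 + (⅔)*4²)/(-204) - 254/(-2) = (-38/3 + (⅔)*16)*(-1/204) - 254*(-½) = (-38/3 + 32/3)*(-1/204) + 127 = -2*(-1/204) + 127 = 1/102 + 127 = 12955/102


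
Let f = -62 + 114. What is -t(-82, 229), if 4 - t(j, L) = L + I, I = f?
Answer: 277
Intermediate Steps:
f = 52
I = 52
t(j, L) = -48 - L (t(j, L) = 4 - (L + 52) = 4 - (52 + L) = 4 + (-52 - L) = -48 - L)
-t(-82, 229) = -(-48 - 1*229) = -(-48 - 229) = -1*(-277) = 277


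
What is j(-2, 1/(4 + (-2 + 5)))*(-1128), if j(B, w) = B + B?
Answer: 4512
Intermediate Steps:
j(B, w) = 2*B
j(-2, 1/(4 + (-2 + 5)))*(-1128) = (2*(-2))*(-1128) = -4*(-1128) = 4512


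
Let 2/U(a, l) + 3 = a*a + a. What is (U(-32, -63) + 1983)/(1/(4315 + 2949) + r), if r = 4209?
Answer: 14246076896/30237861053 ≈ 0.47113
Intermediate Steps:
U(a, l) = 2/(-3 + a + a²) (U(a, l) = 2/(-3 + (a*a + a)) = 2/(-3 + (a² + a)) = 2/(-3 + (a + a²)) = 2/(-3 + a + a²))
(U(-32, -63) + 1983)/(1/(4315 + 2949) + r) = (2/(-3 - 32 + (-32)²) + 1983)/(1/(4315 + 2949) + 4209) = (2/(-3 - 32 + 1024) + 1983)/(1/7264 + 4209) = (2/989 + 1983)/(1/7264 + 4209) = (2*(1/989) + 1983)/(30574177/7264) = (2/989 + 1983)*(7264/30574177) = (1961189/989)*(7264/30574177) = 14246076896/30237861053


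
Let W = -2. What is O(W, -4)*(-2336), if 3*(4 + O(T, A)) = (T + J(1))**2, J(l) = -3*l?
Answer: -30368/3 ≈ -10123.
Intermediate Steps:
O(T, A) = -4 + (-3 + T)**2/3 (O(T, A) = -4 + (T - 3*1)**2/3 = -4 + (T - 3)**2/3 = -4 + (-3 + T)**2/3)
O(W, -4)*(-2336) = (-4 + (-3 - 2)**2/3)*(-2336) = (-4 + (1/3)*(-5)**2)*(-2336) = (-4 + (1/3)*25)*(-2336) = (-4 + 25/3)*(-2336) = (13/3)*(-2336) = -30368/3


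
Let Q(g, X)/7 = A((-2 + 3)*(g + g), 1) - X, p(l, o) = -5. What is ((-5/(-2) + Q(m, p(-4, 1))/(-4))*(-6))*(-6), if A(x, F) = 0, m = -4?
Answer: -225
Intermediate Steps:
Q(g, X) = -7*X (Q(g, X) = 7*(0 - X) = 7*(-X) = -7*X)
((-5/(-2) + Q(m, p(-4, 1))/(-4))*(-6))*(-6) = ((-5/(-2) - 7*(-5)/(-4))*(-6))*(-6) = ((-5*(-½) + 35*(-¼))*(-6))*(-6) = ((5/2 - 35/4)*(-6))*(-6) = -25/4*(-6)*(-6) = (75/2)*(-6) = -225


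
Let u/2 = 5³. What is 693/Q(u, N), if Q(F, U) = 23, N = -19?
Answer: 693/23 ≈ 30.130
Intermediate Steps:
u = 250 (u = 2*5³ = 2*125 = 250)
693/Q(u, N) = 693/23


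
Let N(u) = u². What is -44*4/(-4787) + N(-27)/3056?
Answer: 4027579/14629072 ≈ 0.27531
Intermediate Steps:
-44*4/(-4787) + N(-27)/3056 = -44*4/(-4787) + (-27)²/3056 = -176*(-1/4787) + 729*(1/3056) = 176/4787 + 729/3056 = 4027579/14629072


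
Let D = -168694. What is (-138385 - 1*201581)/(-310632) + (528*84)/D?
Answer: 3631089495/4366812884 ≈ 0.83152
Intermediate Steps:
(-138385 - 1*201581)/(-310632) + (528*84)/D = (-138385 - 1*201581)/(-310632) + (528*84)/(-168694) = (-138385 - 201581)*(-1/310632) + 44352*(-1/168694) = -339966*(-1/310632) - 22176/84347 = 56661/51772 - 22176/84347 = 3631089495/4366812884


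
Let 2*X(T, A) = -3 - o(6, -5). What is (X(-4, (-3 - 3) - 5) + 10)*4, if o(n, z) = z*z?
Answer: -16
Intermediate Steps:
o(n, z) = z²
X(T, A) = -14 (X(T, A) = (-3 - 1*(-5)²)/2 = (-3 - 1*25)/2 = (-3 - 25)/2 = (½)*(-28) = -14)
(X(-4, (-3 - 3) - 5) + 10)*4 = (-14 + 10)*4 = -4*4 = -16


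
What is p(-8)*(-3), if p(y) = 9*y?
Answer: 216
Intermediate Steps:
p(-8)*(-3) = (9*(-8))*(-3) = -72*(-3) = 216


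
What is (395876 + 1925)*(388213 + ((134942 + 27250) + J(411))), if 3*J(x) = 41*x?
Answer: 221186107622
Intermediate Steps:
J(x) = 41*x/3 (J(x) = (41*x)/3 = 41*x/3)
(395876 + 1925)*(388213 + ((134942 + 27250) + J(411))) = (395876 + 1925)*(388213 + ((134942 + 27250) + (41/3)*411)) = 397801*(388213 + (162192 + 5617)) = 397801*(388213 + 167809) = 397801*556022 = 221186107622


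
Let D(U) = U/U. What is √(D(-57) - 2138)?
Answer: I*√2137 ≈ 46.228*I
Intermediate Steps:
D(U) = 1
√(D(-57) - 2138) = √(1 - 2138) = √(-2137) = I*√2137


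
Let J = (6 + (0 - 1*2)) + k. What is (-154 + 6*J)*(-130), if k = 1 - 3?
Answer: 18460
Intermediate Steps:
k = -2
J = 2 (J = (6 + (0 - 1*2)) - 2 = (6 + (0 - 2)) - 2 = (6 - 2) - 2 = 4 - 2 = 2)
(-154 + 6*J)*(-130) = (-154 + 6*2)*(-130) = (-154 + 12)*(-130) = -142*(-130) = 18460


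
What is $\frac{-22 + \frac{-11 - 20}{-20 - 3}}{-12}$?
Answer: $\frac{475}{276} \approx 1.721$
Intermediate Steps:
$\frac{-22 + \frac{-11 - 20}{-20 - 3}}{-12} = \left(-22 - \frac{31}{-23}\right) \left(- \frac{1}{12}\right) = \left(-22 - - \frac{31}{23}\right) \left(- \frac{1}{12}\right) = \left(-22 + \frac{31}{23}\right) \left(- \frac{1}{12}\right) = \left(- \frac{475}{23}\right) \left(- \frac{1}{12}\right) = \frac{475}{276}$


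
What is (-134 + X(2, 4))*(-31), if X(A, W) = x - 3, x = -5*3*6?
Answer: 7037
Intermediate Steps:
x = -90 (x = -15*6 = -90)
X(A, W) = -93 (X(A, W) = -90 - 3 = -93)
(-134 + X(2, 4))*(-31) = (-134 - 93)*(-31) = -227*(-31) = 7037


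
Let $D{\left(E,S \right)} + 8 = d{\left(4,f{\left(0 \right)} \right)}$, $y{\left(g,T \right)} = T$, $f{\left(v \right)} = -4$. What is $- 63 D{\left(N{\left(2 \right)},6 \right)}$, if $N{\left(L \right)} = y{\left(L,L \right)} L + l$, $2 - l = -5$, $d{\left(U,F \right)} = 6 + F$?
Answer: $378$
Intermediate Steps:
$l = 7$ ($l = 2 - -5 = 2 + 5 = 7$)
$N{\left(L \right)} = 7 + L^{2}$ ($N{\left(L \right)} = L L + 7 = L^{2} + 7 = 7 + L^{2}$)
$D{\left(E,S \right)} = -6$ ($D{\left(E,S \right)} = -8 + \left(6 - 4\right) = -8 + 2 = -6$)
$- 63 D{\left(N{\left(2 \right)},6 \right)} = \left(-63\right) \left(-6\right) = 378$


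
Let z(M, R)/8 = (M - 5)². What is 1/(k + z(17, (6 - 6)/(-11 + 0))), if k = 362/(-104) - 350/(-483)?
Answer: 3588/4123487 ≈ 0.00087014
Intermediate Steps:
z(M, R) = 8*(-5 + M)² (z(M, R) = 8*(M - 5)² = 8*(-5 + M)²)
k = -9889/3588 (k = 362*(-1/104) - 350*(-1/483) = -181/52 + 50/69 = -9889/3588 ≈ -2.7561)
1/(k + z(17, (6 - 6)/(-11 + 0))) = 1/(-9889/3588 + 8*(-5 + 17)²) = 1/(-9889/3588 + 8*12²) = 1/(-9889/3588 + 8*144) = 1/(-9889/3588 + 1152) = 1/(4123487/3588) = 3588/4123487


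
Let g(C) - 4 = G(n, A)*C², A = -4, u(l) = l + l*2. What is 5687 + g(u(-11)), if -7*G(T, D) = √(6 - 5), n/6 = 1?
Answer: 38748/7 ≈ 5535.4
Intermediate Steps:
n = 6 (n = 6*1 = 6)
u(l) = 3*l (u(l) = l + 2*l = 3*l)
G(T, D) = -⅐ (G(T, D) = -√(6 - 5)/7 = -√1/7 = -⅐*1 = -⅐)
g(C) = 4 - C²/7
5687 + g(u(-11)) = 5687 + (4 - (3*(-11))²/7) = 5687 + (4 - ⅐*(-33)²) = 5687 + (4 - ⅐*1089) = 5687 + (4 - 1089/7) = 5687 - 1061/7 = 38748/7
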